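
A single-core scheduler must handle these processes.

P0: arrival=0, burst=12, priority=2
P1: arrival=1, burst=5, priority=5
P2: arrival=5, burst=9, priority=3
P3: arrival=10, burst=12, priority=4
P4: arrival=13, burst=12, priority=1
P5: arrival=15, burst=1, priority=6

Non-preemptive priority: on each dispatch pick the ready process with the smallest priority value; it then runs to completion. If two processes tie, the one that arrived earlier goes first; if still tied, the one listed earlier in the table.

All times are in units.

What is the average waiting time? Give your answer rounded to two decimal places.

Schedule: | P0 0-12 | P2 12-21 | P4 21-33 | P3 33-45 | P1 45-50 | P5 50-51 |
Completion: P0=12  P1=50  P2=21  P3=45  P4=33  P5=51
Turnaround (C−A): P0=12  P1=49  P2=16  P3=35  P4=20  P5=36
Waiting times: P0=0, P1=44, P2=7, P3=23, P4=8, P5=35
Average waiting = (0+44+7+23+8+35) / 6 = 117/6 = 19.50

19.50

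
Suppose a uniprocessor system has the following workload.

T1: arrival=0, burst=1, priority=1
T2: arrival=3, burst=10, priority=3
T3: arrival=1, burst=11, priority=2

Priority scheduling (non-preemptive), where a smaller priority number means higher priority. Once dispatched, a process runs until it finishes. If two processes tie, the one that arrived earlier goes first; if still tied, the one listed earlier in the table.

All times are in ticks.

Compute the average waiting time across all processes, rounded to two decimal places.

3.00

Gantt: | T1 0-1 | T3 1-12 | T2 12-22 |
Completion: T1=1  T2=22  T3=12
Waiting times: T1=0, T2=9, T3=0
Average waiting = (0+9+0) / 3 = 9/3 = 3.00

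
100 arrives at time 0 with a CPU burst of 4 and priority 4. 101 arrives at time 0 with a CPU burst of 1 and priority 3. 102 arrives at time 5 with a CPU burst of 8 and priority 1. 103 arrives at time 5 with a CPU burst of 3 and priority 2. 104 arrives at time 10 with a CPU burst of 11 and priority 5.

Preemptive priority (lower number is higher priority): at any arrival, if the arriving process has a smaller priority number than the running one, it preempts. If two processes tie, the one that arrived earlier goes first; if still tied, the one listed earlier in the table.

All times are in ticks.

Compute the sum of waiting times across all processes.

15

Timeline: | 101 0-1 | 100 1-5 | 102 5-13 | 103 13-16 | 104 16-27 |
Completion: 100=5  101=1  102=13  103=16  104=27
Turnaround (C−A): 100=5  101=1  102=8  103=11  104=17
Waiting = turnaround − burst: 100=1, 101=0, 102=0, 103=8, 104=6
Total waiting = 1 + 0 + 0 + 8 + 6 = 15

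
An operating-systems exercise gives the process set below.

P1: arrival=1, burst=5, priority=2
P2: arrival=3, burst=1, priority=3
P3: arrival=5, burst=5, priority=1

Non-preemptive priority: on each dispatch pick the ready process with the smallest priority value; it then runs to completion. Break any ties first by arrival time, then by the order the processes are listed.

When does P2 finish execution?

12

Timeline: | idle 0-1 | P1 1-6 | P3 6-11 | P2 11-12 |
Completion: P1=6  P2=12  P3=11
Turnaround (C−A): P1=5  P2=9  P3=6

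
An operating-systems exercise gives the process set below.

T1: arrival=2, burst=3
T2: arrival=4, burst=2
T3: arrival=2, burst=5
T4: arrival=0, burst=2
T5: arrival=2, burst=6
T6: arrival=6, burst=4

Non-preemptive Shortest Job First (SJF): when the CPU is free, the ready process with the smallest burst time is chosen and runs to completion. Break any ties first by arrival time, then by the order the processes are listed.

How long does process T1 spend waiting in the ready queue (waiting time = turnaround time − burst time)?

0

Schedule: | T4 0-2 | T1 2-5 | T2 5-7 | T6 7-11 | T3 11-16 | T5 16-22 |
Completion: T1=5  T2=7  T3=16  T4=2  T5=22  T6=11
Turnaround (C−A): T1=3  T2=3  T3=14  T4=2  T5=20  T6=5
Waiting(T1) = turnaround − burst = 3 − 3 = 0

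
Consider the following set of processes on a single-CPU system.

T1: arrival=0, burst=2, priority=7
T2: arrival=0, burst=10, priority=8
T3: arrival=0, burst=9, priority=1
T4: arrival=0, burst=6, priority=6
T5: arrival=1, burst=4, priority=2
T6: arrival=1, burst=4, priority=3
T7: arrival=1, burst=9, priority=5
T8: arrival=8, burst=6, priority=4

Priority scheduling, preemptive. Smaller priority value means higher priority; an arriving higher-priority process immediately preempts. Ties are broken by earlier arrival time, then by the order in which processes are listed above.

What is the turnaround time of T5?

12

Schedule: | T3 0-9 | T5 9-13 | T6 13-17 | T8 17-23 | T7 23-32 | T4 32-38 | T1 38-40 | T2 40-50 |
Completion: T1=40  T2=50  T3=9  T4=38  T5=13  T6=17  T7=32  T8=23
Turnaround(T5) = completion − arrival = 13 − 1 = 12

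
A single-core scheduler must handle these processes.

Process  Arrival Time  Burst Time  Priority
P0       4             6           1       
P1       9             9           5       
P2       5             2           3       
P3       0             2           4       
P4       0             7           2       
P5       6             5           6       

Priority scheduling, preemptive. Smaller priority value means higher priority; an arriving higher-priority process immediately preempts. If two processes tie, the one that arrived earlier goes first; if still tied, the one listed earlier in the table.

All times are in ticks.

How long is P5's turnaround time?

25

Schedule: | P4 0-4 | P0 4-10 | P4 10-13 | P2 13-15 | P3 15-17 | P1 17-26 | P5 26-31 |
Completion: P0=10  P1=26  P2=15  P3=17  P4=13  P5=31
Turnaround(P5) = completion − arrival = 31 − 6 = 25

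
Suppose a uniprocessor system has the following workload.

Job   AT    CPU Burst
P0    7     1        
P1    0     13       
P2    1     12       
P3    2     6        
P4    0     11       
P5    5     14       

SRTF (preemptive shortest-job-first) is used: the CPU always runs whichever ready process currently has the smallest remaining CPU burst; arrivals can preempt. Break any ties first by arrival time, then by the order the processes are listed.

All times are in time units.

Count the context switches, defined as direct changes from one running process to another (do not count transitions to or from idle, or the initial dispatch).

6

Gantt: | P4 0-2 | P3 2-8 | P0 8-9 | P4 9-18 | P2 18-30 | P1 30-43 | P5 43-57 |
Completion: P0=9  P1=43  P2=30  P3=8  P4=18  P5=57
Turnaround (C−A): P0=2  P1=43  P2=29  P3=6  P4=18  P5=52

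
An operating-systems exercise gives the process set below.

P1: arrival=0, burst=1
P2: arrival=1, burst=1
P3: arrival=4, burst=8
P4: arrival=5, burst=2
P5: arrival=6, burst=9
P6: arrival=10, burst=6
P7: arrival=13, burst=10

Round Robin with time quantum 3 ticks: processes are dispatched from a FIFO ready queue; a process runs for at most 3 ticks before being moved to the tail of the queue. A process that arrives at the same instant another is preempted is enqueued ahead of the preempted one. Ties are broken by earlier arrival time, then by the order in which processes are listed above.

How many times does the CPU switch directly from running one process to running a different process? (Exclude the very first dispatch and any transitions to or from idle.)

11

Schedule: | P1 0-1 | P2 1-2 | idle 2-4 | P3 4-7 | P4 7-9 | P5 9-12 | P3 12-15 | P6 15-18 | P5 18-21 | P7 21-24 | P3 24-26 | P6 26-29 | P5 29-32 | P7 32-39 |
Completion: P1=1  P2=2  P3=26  P4=9  P5=32  P6=29  P7=39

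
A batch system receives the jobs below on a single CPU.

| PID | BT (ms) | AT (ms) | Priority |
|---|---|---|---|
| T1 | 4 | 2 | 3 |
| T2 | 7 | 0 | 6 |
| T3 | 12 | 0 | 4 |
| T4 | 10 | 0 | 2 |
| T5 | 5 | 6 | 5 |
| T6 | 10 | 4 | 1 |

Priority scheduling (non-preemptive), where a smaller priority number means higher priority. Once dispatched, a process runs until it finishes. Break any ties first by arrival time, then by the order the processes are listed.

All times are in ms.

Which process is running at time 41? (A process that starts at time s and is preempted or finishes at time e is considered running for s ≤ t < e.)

Timeline: | T4 0-10 | T6 10-20 | T1 20-24 | T3 24-36 | T5 36-41 | T2 41-48 |
Completion: T1=24  T2=48  T3=36  T4=10  T5=41  T6=20
Turnaround (C−A): T1=22  T2=48  T3=36  T4=10  T5=35  T6=16

T2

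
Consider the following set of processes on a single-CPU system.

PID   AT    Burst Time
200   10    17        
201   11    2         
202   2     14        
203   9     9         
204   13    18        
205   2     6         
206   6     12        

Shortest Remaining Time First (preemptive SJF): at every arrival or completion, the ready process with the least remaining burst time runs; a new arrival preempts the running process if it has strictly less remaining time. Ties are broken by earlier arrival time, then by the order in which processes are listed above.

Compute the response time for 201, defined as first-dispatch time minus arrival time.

0

Gantt: | idle 0-2 | 205 2-8 | 206 8-9 | 203 9-11 | 201 11-13 | 203 13-20 | 206 20-31 | 202 31-45 | 200 45-62 | 204 62-80 |
Completion: 200=62  201=13  202=45  203=20  204=80  205=8  206=31
Response(201) = first start − arrival = 11 − 11 = 0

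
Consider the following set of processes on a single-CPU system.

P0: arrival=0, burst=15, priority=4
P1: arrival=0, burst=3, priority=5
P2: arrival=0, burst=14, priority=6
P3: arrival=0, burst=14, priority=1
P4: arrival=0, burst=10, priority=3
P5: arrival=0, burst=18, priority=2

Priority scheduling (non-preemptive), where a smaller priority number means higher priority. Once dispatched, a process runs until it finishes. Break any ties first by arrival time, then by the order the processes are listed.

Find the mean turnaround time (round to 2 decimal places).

46.50

Schedule: | P3 0-14 | P5 14-32 | P4 32-42 | P0 42-57 | P1 57-60 | P2 60-74 |
Completion: P0=57  P1=60  P2=74  P3=14  P4=42  P5=32
Turnaround (C−A): P0=57  P1=60  P2=74  P3=14  P4=42  P5=32
Turnaround times: P0=57, P1=60, P2=74, P3=14, P4=42, P5=32
Average turnaround = (57+60+74+14+42+32) / 6 = 279/6 = 46.50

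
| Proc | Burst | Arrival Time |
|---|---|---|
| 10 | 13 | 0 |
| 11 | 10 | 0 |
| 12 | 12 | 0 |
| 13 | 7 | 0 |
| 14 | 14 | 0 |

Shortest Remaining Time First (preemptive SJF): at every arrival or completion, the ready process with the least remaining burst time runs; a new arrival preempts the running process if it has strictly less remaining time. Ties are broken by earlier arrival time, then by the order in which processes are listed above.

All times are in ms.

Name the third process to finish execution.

12

Gantt: | 13 0-7 | 11 7-17 | 12 17-29 | 10 29-42 | 14 42-56 |
Completion: 10=42  11=17  12=29  13=7  14=56
Turnaround (C−A): 10=42  11=17  12=29  13=7  14=56
Finish order: 13 → 11 → 12 → 10 → 14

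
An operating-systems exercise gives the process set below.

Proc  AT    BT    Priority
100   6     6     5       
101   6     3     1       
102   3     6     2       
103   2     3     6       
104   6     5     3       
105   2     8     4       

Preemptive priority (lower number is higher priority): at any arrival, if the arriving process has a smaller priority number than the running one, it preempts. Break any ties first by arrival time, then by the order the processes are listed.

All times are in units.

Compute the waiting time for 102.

Timeline: | idle 0-2 | 105 2-3 | 102 3-6 | 101 6-9 | 102 9-12 | 104 12-17 | 105 17-24 | 100 24-30 | 103 30-33 |
Completion: 100=30  101=9  102=12  103=33  104=17  105=24
Turnaround (C−A): 100=24  101=3  102=9  103=31  104=11  105=22
Waiting(102) = turnaround − burst = 9 − 6 = 3

3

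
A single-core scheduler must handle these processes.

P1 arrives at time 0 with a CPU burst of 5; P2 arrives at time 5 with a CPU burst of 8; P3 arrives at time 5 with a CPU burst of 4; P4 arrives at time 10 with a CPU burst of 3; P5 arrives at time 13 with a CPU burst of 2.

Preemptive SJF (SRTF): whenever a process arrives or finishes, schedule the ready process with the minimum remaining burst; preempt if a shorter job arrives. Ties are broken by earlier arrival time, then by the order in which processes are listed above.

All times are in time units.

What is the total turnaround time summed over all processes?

Schedule: | P1 0-5 | P3 5-9 | P2 9-10 | P4 10-13 | P5 13-15 | P2 15-22 |
Completion: P1=5  P2=22  P3=9  P4=13  P5=15
Turnaround (C−A): P1=5  P2=17  P3=4  P4=3  P5=2
Turnaround = completion − arrival: P1=5, P2=17, P3=4, P4=3, P5=2
Total turnaround = 5 + 17 + 4 + 3 + 2 = 31

31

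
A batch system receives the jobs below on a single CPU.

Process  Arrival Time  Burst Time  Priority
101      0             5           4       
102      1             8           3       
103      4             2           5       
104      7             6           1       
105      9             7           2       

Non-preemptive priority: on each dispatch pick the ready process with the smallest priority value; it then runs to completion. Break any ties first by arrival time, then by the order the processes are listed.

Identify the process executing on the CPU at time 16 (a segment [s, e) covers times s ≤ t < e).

104

Gantt: | 101 0-5 | 102 5-13 | 104 13-19 | 105 19-26 | 103 26-28 |
Completion: 101=5  102=13  103=28  104=19  105=26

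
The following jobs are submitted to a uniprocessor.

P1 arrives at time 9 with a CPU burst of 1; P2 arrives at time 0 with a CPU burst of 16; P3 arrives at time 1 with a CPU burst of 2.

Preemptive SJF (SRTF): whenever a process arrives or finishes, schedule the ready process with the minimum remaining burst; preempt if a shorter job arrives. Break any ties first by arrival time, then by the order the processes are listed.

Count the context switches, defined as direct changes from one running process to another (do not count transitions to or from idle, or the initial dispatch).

4

Timeline: | P2 0-1 | P3 1-3 | P2 3-9 | P1 9-10 | P2 10-19 |
Completion: P1=10  P2=19  P3=3
Turnaround (C−A): P1=1  P2=19  P3=2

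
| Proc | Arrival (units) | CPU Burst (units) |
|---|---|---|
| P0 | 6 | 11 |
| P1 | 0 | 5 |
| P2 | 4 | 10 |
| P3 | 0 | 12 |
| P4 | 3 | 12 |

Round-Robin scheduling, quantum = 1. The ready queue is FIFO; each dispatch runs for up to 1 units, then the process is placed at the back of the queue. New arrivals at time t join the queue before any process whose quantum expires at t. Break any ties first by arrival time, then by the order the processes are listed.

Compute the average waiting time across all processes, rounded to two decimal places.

Timeline: | P1 0-1 | P3 1-2 | P1 2-3 | P3 3-4 | P4 4-5 | P1 5-6 | P2 6-7 | P3 7-8 | P4 8-9 | P0 9-10 | P1 10-11 | P2 11-12 | P3 12-13 | P4 13-14 | P0 14-15 | P1 15-16 | P2 16-17 | P3 17-18 | P4 18-19 | P0 19-20 | P2 20-21 | P3 21-22 | P4 22-23 | P0 23-24 | P2 24-25 | P3 25-26 | P4 26-27 | P0 27-28 | P2 28-29 | P3 29-30 | P4 30-31 | P0 31-32 | P2 32-33 | P3 33-34 | P4 34-35 | P0 35-36 | P2 36-37 | P3 37-38 | P4 38-39 | P0 39-40 | P2 40-41 | P3 41-42 | P4 42-43 | P0 43-44 | P2 44-45 | P3 45-46 | P4 46-47 | P0 47-48 | P4 48-49 | P0 49-50 |
Completion: P0=50  P1=16  P2=45  P3=46  P4=49
Turnaround (C−A): P0=44  P1=16  P2=41  P3=46  P4=46
Waiting times: P0=33, P1=11, P2=31, P3=34, P4=34
Average waiting = (33+11+31+34+34) / 5 = 143/5 = 28.60

28.60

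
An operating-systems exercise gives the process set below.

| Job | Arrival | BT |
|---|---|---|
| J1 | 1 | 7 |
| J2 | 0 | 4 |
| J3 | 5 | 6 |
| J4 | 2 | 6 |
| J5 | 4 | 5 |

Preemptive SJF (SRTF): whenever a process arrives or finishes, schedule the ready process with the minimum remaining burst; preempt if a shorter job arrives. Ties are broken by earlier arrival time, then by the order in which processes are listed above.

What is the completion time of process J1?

Schedule: | J2 0-4 | J5 4-9 | J4 9-15 | J3 15-21 | J1 21-28 |
Completion: J1=28  J2=4  J3=21  J4=15  J5=9

28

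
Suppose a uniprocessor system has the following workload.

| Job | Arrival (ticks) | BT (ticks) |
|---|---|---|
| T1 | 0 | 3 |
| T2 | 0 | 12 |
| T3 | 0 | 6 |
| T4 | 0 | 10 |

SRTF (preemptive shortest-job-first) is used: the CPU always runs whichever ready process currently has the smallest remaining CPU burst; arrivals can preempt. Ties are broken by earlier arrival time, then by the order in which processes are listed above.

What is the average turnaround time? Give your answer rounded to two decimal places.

15.50

Gantt: | T1 0-3 | T3 3-9 | T4 9-19 | T2 19-31 |
Completion: T1=3  T2=31  T3=9  T4=19
Turnaround (C−A): T1=3  T2=31  T3=9  T4=19
Turnaround times: T1=3, T2=31, T3=9, T4=19
Average turnaround = (3+31+9+19) / 4 = 62/4 = 15.50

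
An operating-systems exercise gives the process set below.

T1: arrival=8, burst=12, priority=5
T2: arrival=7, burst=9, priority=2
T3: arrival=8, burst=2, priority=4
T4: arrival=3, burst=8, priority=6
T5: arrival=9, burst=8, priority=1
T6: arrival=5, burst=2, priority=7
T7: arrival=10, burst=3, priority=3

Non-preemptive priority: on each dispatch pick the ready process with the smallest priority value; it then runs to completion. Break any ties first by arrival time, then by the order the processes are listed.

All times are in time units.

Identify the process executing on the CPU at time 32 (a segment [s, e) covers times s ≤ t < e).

Timeline: | idle 0-3 | T4 3-11 | T5 11-19 | T2 19-28 | T7 28-31 | T3 31-33 | T1 33-45 | T6 45-47 |
Completion: T1=45  T2=28  T3=33  T4=11  T5=19  T6=47  T7=31
Turnaround (C−A): T1=37  T2=21  T3=25  T4=8  T5=10  T6=42  T7=21

T3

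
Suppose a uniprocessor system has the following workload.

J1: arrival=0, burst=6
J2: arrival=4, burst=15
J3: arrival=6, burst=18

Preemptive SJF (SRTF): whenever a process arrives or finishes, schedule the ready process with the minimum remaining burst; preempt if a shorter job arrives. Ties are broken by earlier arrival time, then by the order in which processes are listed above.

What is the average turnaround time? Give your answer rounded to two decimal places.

18.67

Gantt: | J1 0-6 | J2 6-21 | J3 21-39 |
Completion: J1=6  J2=21  J3=39
Turnaround times: J1=6, J2=17, J3=33
Average turnaround = (6+17+33) / 3 = 56/3 = 18.67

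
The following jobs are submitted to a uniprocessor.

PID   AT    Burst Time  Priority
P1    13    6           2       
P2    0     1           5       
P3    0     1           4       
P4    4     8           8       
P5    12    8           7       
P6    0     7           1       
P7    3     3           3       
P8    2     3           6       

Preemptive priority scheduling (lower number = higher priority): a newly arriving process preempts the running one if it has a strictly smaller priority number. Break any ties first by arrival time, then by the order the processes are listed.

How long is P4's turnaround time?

33

Gantt: | P6 0-7 | P7 7-10 | P3 10-11 | P2 11-12 | P8 12-13 | P1 13-19 | P8 19-21 | P5 21-29 | P4 29-37 |
Completion: P1=19  P2=12  P3=11  P4=37  P5=29  P6=7  P7=10  P8=21
Turnaround (C−A): P1=6  P2=12  P3=11  P4=33  P5=17  P6=7  P7=7  P8=19
Turnaround(P4) = completion − arrival = 37 − 4 = 33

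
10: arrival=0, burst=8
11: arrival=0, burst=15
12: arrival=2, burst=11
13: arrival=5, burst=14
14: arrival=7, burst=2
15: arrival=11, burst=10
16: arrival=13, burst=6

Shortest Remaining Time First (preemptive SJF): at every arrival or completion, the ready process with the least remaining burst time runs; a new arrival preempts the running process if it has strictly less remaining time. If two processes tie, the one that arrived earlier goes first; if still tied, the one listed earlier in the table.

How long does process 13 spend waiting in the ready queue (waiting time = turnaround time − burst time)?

Schedule: | 10 0-8 | 14 8-10 | 12 10-13 | 16 13-19 | 12 19-27 | 15 27-37 | 13 37-51 | 11 51-66 |
Completion: 10=8  11=66  12=27  13=51  14=10  15=37  16=19
Waiting(13) = turnaround − burst = 46 − 14 = 32

32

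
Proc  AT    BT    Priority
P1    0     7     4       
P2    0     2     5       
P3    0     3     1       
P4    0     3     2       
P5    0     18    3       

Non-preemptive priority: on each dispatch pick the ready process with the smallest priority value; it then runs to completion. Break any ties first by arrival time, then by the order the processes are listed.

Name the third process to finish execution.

P5

Schedule: | P3 0-3 | P4 3-6 | P5 6-24 | P1 24-31 | P2 31-33 |
Completion: P1=31  P2=33  P3=3  P4=6  P5=24
Finish order: P3 → P4 → P5 → P1 → P2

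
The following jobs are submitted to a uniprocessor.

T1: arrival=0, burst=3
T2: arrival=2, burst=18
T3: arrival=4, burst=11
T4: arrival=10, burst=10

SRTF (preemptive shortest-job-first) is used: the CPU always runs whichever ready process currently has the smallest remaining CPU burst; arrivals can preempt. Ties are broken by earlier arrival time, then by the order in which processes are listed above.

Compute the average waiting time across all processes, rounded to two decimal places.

6.75

Schedule: | T1 0-3 | T2 3-4 | T3 4-15 | T4 15-25 | T2 25-42 |
Completion: T1=3  T2=42  T3=15  T4=25
Turnaround (C−A): T1=3  T2=40  T3=11  T4=15
Waiting times: T1=0, T2=22, T3=0, T4=5
Average waiting = (0+22+0+5) / 4 = 27/4 = 6.75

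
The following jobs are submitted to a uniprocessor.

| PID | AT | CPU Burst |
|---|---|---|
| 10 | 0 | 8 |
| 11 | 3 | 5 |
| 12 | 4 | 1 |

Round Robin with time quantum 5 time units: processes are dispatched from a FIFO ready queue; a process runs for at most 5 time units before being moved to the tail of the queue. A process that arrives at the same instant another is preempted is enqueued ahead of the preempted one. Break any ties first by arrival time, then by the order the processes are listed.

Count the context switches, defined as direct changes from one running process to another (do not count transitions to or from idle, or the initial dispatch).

3

Schedule: | 10 0-5 | 11 5-10 | 12 10-11 | 10 11-14 |
Completion: 10=14  11=10  12=11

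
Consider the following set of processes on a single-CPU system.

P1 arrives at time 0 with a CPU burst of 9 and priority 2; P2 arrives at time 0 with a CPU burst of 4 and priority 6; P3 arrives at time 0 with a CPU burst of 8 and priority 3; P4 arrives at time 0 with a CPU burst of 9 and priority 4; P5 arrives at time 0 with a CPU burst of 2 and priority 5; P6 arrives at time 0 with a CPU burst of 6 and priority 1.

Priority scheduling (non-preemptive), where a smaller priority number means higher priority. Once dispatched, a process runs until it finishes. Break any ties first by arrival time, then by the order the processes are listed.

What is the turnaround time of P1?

15

Gantt: | P6 0-6 | P1 6-15 | P3 15-23 | P4 23-32 | P5 32-34 | P2 34-38 |
Completion: P1=15  P2=38  P3=23  P4=32  P5=34  P6=6
Turnaround (C−A): P1=15  P2=38  P3=23  P4=32  P5=34  P6=6
Turnaround(P1) = completion − arrival = 15 − 0 = 15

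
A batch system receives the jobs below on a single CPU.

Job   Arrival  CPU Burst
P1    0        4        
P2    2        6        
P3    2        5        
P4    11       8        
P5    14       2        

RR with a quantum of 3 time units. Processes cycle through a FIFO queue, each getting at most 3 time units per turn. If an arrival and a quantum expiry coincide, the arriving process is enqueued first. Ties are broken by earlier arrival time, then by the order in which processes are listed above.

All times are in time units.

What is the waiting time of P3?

8

Gantt: | P1 0-3 | P2 3-6 | P3 6-9 | P1 9-10 | P2 10-13 | P3 13-15 | P4 15-18 | P5 18-20 | P4 20-25 |
Completion: P1=10  P2=13  P3=15  P4=25  P5=20
Waiting(P3) = turnaround − burst = 13 − 5 = 8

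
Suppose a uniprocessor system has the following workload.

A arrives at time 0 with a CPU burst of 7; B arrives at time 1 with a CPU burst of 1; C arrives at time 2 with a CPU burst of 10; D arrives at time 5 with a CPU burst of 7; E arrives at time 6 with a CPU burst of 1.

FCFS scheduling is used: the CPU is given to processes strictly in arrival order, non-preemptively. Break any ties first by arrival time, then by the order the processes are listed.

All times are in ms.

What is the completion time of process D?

25

Gantt: | A 0-7 | B 7-8 | C 8-18 | D 18-25 | E 25-26 |
Completion: A=7  B=8  C=18  D=25  E=26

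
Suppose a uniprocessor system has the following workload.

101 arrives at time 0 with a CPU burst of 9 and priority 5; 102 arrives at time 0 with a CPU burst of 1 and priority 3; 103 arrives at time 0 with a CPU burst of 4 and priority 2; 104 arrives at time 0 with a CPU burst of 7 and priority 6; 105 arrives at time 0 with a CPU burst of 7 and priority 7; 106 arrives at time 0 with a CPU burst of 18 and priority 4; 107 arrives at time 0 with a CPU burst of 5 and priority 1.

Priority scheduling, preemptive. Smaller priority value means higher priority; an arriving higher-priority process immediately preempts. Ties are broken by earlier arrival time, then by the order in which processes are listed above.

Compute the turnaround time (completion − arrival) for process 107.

5

Timeline: | 107 0-5 | 103 5-9 | 102 9-10 | 106 10-28 | 101 28-37 | 104 37-44 | 105 44-51 |
Completion: 101=37  102=10  103=9  104=44  105=51  106=28  107=5
Turnaround (C−A): 101=37  102=10  103=9  104=44  105=51  106=28  107=5
Turnaround(107) = completion − arrival = 5 − 0 = 5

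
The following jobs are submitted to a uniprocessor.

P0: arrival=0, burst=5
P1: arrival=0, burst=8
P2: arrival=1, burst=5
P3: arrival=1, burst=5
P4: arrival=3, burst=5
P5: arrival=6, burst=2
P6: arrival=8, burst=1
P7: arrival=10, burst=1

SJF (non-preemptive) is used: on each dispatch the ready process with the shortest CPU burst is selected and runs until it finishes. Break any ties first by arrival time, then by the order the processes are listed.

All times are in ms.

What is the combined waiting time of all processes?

Timeline: | P0 0-5 | P2 5-10 | P6 10-11 | P7 11-12 | P5 12-14 | P3 14-19 | P4 19-24 | P1 24-32 |
Completion: P0=5  P1=32  P2=10  P3=19  P4=24  P5=14  P6=11  P7=12
Waiting = turnaround − burst: P0=0, P1=24, P2=4, P3=13, P4=16, P5=6, P6=2, P7=1
Total waiting = 0 + 24 + 4 + 13 + 16 + 6 + 2 + 1 = 66

66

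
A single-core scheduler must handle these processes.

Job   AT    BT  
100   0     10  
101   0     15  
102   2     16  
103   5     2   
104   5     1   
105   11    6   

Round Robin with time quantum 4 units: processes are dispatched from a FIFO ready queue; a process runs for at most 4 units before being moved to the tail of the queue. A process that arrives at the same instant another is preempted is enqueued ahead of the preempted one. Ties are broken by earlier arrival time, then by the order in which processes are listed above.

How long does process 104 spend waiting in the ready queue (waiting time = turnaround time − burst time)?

Gantt: | 100 0-4 | 101 4-8 | 102 8-12 | 100 12-16 | 103 16-18 | 104 18-19 | 101 19-23 | 105 23-27 | 102 27-31 | 100 31-33 | 101 33-37 | 105 37-39 | 102 39-43 | 101 43-46 | 102 46-50 |
Completion: 100=33  101=46  102=50  103=18  104=19  105=39
Turnaround (C−A): 100=33  101=46  102=48  103=13  104=14  105=28
Waiting(104) = turnaround − burst = 14 − 1 = 13

13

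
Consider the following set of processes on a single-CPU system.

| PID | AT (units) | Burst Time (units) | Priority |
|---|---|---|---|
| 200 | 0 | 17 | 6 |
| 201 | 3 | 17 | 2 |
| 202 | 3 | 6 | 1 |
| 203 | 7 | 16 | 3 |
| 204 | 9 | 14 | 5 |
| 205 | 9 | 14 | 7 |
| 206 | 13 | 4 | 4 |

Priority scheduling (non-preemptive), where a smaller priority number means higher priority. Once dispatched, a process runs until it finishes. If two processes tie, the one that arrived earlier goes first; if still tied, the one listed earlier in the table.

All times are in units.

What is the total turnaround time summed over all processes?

314

Schedule: | 200 0-17 | 202 17-23 | 201 23-40 | 203 40-56 | 206 56-60 | 204 60-74 | 205 74-88 |
Completion: 200=17  201=40  202=23  203=56  204=74  205=88  206=60
Turnaround (C−A): 200=17  201=37  202=20  203=49  204=65  205=79  206=47
Turnaround = completion − arrival: 200=17, 201=37, 202=20, 203=49, 204=65, 205=79, 206=47
Total turnaround = 17 + 37 + 20 + 49 + 65 + 79 + 47 = 314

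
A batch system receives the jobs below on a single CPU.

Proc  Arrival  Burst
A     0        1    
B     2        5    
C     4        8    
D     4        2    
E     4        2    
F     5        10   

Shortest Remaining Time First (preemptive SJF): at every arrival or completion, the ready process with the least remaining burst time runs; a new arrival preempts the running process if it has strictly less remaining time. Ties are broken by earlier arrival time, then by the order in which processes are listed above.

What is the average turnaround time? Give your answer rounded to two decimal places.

Timeline: | A 0-1 | idle 1-2 | B 2-4 | D 4-6 | E 6-8 | B 8-11 | C 11-19 | F 19-29 |
Completion: A=1  B=11  C=19  D=6  E=8  F=29
Turnaround times: A=1, B=9, C=15, D=2, E=4, F=24
Average turnaround = (1+9+15+2+4+24) / 6 = 55/6 = 9.17

9.17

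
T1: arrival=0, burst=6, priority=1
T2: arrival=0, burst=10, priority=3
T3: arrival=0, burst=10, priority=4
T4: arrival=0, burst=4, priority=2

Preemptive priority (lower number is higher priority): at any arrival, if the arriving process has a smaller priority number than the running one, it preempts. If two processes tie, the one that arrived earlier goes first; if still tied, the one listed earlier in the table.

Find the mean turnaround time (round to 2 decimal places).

Gantt: | T1 0-6 | T4 6-10 | T2 10-20 | T3 20-30 |
Completion: T1=6  T2=20  T3=30  T4=10
Turnaround times: T1=6, T2=20, T3=30, T4=10
Average turnaround = (6+20+30+10) / 4 = 66/4 = 16.50

16.50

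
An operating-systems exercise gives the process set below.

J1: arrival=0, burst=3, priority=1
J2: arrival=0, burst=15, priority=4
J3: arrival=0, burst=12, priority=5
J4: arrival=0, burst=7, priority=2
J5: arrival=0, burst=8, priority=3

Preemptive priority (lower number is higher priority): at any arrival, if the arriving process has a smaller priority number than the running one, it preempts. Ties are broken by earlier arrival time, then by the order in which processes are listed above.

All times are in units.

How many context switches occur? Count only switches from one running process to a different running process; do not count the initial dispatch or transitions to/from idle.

4

Schedule: | J1 0-3 | J4 3-10 | J5 10-18 | J2 18-33 | J3 33-45 |
Completion: J1=3  J2=33  J3=45  J4=10  J5=18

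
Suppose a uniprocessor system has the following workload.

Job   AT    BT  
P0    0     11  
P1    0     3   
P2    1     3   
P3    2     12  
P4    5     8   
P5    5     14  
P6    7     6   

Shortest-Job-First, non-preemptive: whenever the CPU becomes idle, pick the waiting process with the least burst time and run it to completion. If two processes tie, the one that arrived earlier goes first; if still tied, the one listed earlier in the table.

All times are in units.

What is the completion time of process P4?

14

Gantt: | P1 0-3 | P2 3-6 | P4 6-14 | P6 14-20 | P0 20-31 | P3 31-43 | P5 43-57 |
Completion: P0=31  P1=3  P2=6  P3=43  P4=14  P5=57  P6=20
Turnaround (C−A): P0=31  P1=3  P2=5  P3=41  P4=9  P5=52  P6=13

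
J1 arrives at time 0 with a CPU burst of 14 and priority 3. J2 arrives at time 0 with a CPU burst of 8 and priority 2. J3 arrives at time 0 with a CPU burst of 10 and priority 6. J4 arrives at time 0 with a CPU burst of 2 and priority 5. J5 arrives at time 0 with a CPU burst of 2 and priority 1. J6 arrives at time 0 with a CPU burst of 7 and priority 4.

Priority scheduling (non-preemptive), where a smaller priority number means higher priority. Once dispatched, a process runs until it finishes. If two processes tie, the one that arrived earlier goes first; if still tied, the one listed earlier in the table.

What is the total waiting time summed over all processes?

100

Gantt: | J5 0-2 | J2 2-10 | J1 10-24 | J6 24-31 | J4 31-33 | J3 33-43 |
Completion: J1=24  J2=10  J3=43  J4=33  J5=2  J6=31
Turnaround (C−A): J1=24  J2=10  J3=43  J4=33  J5=2  J6=31
Waiting = turnaround − burst: J1=10, J2=2, J3=33, J4=31, J5=0, J6=24
Total waiting = 10 + 2 + 33 + 31 + 0 + 24 = 100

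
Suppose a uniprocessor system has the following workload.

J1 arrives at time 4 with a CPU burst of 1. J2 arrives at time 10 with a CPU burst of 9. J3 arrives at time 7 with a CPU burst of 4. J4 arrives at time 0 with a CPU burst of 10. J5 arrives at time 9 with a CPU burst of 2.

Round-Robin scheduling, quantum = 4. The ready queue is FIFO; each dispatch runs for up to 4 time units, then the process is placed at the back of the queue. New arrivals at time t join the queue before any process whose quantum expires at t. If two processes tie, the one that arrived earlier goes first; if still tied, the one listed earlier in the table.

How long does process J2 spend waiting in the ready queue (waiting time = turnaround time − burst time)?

7

Gantt: | J4 0-4 | J1 4-5 | J4 5-9 | J3 9-13 | J5 13-15 | J4 15-17 | J2 17-26 |
Completion: J1=5  J2=26  J3=13  J4=17  J5=15
Turnaround (C−A): J1=1  J2=16  J3=6  J4=17  J5=6
Waiting(J2) = turnaround − burst = 16 − 9 = 7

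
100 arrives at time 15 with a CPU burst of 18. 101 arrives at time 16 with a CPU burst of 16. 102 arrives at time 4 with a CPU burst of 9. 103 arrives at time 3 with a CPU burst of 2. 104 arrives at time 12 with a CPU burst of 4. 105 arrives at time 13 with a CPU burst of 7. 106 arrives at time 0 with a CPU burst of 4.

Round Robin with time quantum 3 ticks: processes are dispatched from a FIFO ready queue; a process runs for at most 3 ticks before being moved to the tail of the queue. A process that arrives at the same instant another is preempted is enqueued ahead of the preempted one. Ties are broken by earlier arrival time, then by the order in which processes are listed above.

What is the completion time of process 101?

60

Timeline: | 106 0-3 | 103 3-5 | 106 5-6 | 102 6-12 | 104 12-15 | 102 15-18 | 105 18-21 | 100 21-24 | 104 24-25 | 101 25-28 | 105 28-31 | 100 31-34 | 101 34-37 | 105 37-38 | 100 38-41 | 101 41-44 | 100 44-47 | 101 47-50 | 100 50-53 | 101 53-56 | 100 56-59 | 101 59-60 |
Completion: 100=59  101=60  102=18  103=5  104=25  105=38  106=6
Turnaround (C−A): 100=44  101=44  102=14  103=2  104=13  105=25  106=6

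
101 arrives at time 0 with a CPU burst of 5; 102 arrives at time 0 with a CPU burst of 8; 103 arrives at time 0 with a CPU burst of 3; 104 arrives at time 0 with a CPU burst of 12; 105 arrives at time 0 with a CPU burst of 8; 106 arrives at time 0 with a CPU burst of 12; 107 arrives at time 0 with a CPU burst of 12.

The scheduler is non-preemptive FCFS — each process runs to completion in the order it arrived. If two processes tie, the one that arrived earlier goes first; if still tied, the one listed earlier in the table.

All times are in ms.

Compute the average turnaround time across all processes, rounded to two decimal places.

29.43

Schedule: | 101 0-5 | 102 5-13 | 103 13-16 | 104 16-28 | 105 28-36 | 106 36-48 | 107 48-60 |
Completion: 101=5  102=13  103=16  104=28  105=36  106=48  107=60
Turnaround (C−A): 101=5  102=13  103=16  104=28  105=36  106=48  107=60
Turnaround times: 101=5, 102=13, 103=16, 104=28, 105=36, 106=48, 107=60
Average turnaround = (5+13+16+28+36+48+60) / 7 = 206/7 = 29.43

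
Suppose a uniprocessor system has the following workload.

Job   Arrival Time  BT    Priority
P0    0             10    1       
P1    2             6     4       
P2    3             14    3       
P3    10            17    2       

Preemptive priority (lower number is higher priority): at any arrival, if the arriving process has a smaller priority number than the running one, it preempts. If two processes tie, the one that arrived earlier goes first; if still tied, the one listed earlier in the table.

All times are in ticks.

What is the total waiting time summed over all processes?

Gantt: | P0 0-10 | P3 10-27 | P2 27-41 | P1 41-47 |
Completion: P0=10  P1=47  P2=41  P3=27
Turnaround (C−A): P0=10  P1=45  P2=38  P3=17
Waiting = turnaround − burst: P0=0, P1=39, P2=24, P3=0
Total waiting = 0 + 39 + 24 + 0 = 63

63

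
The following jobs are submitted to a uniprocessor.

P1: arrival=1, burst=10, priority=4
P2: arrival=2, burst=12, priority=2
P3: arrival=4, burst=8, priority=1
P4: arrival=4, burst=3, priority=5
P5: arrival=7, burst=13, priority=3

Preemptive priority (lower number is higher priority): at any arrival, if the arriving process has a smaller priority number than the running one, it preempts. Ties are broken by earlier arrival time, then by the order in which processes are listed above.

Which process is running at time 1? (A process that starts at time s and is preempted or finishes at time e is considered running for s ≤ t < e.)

P1

Gantt: | idle 0-1 | P1 1-2 | P2 2-4 | P3 4-12 | P2 12-22 | P5 22-35 | P1 35-44 | P4 44-47 |
Completion: P1=44  P2=22  P3=12  P4=47  P5=35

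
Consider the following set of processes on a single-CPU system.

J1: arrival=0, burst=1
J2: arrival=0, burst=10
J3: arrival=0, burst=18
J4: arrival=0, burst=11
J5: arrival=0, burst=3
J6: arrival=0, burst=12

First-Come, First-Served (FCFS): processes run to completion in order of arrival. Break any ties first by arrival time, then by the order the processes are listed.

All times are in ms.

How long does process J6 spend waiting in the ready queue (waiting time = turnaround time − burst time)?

43

Schedule: | J1 0-1 | J2 1-11 | J3 11-29 | J4 29-40 | J5 40-43 | J6 43-55 |
Completion: J1=1  J2=11  J3=29  J4=40  J5=43  J6=55
Turnaround (C−A): J1=1  J2=11  J3=29  J4=40  J5=43  J6=55
Waiting(J6) = turnaround − burst = 55 − 12 = 43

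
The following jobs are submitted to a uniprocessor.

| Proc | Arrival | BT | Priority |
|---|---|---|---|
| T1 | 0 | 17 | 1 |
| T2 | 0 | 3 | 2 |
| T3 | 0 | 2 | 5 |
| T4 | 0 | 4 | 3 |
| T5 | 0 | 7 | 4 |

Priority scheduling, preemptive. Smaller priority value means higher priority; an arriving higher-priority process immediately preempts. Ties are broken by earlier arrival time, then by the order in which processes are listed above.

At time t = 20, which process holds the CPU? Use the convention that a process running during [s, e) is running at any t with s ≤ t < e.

Timeline: | T1 0-17 | T2 17-20 | T4 20-24 | T5 24-31 | T3 31-33 |
Completion: T1=17  T2=20  T3=33  T4=24  T5=31

T4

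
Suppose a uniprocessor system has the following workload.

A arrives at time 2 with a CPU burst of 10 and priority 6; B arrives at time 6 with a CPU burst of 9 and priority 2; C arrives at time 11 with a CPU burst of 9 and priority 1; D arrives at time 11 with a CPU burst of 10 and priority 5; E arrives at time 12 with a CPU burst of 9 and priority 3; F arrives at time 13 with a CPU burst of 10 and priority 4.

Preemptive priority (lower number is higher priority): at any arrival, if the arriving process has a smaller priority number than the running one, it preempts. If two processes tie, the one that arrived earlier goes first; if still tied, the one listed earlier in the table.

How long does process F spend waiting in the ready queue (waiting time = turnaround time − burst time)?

Timeline: | idle 0-2 | A 2-6 | B 6-11 | C 11-20 | B 20-24 | E 24-33 | F 33-43 | D 43-53 | A 53-59 |
Completion: A=59  B=24  C=20  D=53  E=33  F=43
Turnaround (C−A): A=57  B=18  C=9  D=42  E=21  F=30
Waiting(F) = turnaround − burst = 30 − 10 = 20

20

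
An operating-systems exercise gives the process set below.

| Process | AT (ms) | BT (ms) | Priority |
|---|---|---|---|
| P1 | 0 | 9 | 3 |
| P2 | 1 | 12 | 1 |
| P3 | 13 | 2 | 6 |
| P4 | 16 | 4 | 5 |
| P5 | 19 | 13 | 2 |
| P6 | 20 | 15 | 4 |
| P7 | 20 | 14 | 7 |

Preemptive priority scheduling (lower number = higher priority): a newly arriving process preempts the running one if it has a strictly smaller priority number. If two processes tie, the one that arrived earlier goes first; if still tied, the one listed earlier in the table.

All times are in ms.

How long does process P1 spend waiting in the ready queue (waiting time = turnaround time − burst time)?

Schedule: | P1 0-1 | P2 1-13 | P1 13-19 | P5 19-32 | P1 32-34 | P6 34-49 | P4 49-53 | P3 53-55 | P7 55-69 |
Completion: P1=34  P2=13  P3=55  P4=53  P5=32  P6=49  P7=69
Waiting(P1) = turnaround − burst = 34 − 9 = 25

25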